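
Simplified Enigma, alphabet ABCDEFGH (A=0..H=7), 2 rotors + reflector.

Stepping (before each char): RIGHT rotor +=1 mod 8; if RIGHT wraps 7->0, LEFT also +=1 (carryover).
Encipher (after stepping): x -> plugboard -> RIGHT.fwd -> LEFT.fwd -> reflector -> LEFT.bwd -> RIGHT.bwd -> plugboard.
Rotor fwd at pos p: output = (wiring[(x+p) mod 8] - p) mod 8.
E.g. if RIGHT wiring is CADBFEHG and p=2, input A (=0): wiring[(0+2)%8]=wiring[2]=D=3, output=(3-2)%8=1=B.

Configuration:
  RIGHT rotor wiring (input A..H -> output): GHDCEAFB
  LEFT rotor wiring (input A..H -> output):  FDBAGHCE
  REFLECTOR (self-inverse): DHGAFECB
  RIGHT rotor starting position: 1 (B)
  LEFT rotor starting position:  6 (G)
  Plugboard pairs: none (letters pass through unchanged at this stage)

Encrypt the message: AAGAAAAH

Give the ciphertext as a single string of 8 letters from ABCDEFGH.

Char 1 ('A'): step: R->2, L=6; A->plug->A->R->B->L->G->refl->C->L'->F->R'->H->plug->H
Char 2 ('A'): step: R->3, L=6; A->plug->A->R->H->L->B->refl->H->L'->C->R'->D->plug->D
Char 3 ('G'): step: R->4, L=6; G->plug->G->R->H->L->B->refl->H->L'->C->R'->E->plug->E
Char 4 ('A'): step: R->5, L=6; A->plug->A->R->D->L->F->refl->E->L'->A->R'->B->plug->B
Char 5 ('A'): step: R->6, L=6; A->plug->A->R->H->L->B->refl->H->L'->C->R'->H->plug->H
Char 6 ('A'): step: R->7, L=6; A->plug->A->R->C->L->H->refl->B->L'->H->R'->B->plug->B
Char 7 ('A'): step: R->0, L->7 (L advanced); A->plug->A->R->G->L->A->refl->D->L'->H->R'->B->plug->B
Char 8 ('H'): step: R->1, L=7; H->plug->H->R->F->L->H->refl->B->L'->E->R'->F->plug->F

Answer: HDEBHBBF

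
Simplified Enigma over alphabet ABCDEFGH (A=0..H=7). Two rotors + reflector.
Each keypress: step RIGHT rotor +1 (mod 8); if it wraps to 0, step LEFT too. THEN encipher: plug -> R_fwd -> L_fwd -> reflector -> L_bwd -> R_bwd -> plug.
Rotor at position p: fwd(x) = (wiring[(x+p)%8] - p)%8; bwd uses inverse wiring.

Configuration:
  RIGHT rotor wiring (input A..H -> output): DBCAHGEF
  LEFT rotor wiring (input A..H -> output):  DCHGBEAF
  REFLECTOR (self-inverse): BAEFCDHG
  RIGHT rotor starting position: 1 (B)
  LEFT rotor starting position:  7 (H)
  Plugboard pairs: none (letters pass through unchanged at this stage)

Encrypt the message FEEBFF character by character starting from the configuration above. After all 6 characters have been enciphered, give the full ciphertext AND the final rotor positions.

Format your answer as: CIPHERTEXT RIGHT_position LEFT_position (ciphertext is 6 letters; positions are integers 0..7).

Answer: HGAGAB 7 7

Derivation:
Char 1 ('F'): step: R->2, L=7; F->plug->F->R->D->L->A->refl->B->L'->H->R'->H->plug->H
Char 2 ('E'): step: R->3, L=7; E->plug->E->R->C->L->D->refl->F->L'->G->R'->G->plug->G
Char 3 ('E'): step: R->4, L=7; E->plug->E->R->H->L->B->refl->A->L'->D->R'->A->plug->A
Char 4 ('B'): step: R->5, L=7; B->plug->B->R->H->L->B->refl->A->L'->D->R'->G->plug->G
Char 5 ('F'): step: R->6, L=7; F->plug->F->R->C->L->D->refl->F->L'->G->R'->A->plug->A
Char 6 ('F'): step: R->7, L=7; F->plug->F->R->A->L->G->refl->H->L'->E->R'->B->plug->B
Final: ciphertext=HGAGAB, RIGHT=7, LEFT=7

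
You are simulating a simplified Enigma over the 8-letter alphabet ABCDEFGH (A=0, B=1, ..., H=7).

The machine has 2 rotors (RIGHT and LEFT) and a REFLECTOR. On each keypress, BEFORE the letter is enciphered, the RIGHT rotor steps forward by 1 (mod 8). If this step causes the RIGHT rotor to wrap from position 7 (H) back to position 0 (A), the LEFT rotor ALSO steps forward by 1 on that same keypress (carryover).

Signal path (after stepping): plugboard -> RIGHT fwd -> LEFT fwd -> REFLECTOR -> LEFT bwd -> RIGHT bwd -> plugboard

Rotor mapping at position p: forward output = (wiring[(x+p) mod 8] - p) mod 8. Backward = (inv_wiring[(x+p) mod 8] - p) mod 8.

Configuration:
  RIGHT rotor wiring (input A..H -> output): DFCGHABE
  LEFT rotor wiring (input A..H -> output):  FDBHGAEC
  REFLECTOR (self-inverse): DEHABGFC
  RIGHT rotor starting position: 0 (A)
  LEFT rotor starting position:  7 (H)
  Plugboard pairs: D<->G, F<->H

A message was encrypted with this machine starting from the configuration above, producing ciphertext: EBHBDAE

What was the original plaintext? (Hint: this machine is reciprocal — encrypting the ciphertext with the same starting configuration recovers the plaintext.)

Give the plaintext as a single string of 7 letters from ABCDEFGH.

Answer: BABGCCD

Derivation:
Char 1 ('E'): step: R->1, L=7; E->plug->E->R->H->L->F->refl->G->L'->B->R'->B->plug->B
Char 2 ('B'): step: R->2, L=7; B->plug->B->R->E->L->A->refl->D->L'->A->R'->A->plug->A
Char 3 ('H'): step: R->3, L=7; H->plug->F->R->A->L->D->refl->A->L'->E->R'->B->plug->B
Char 4 ('B'): step: R->4, L=7; B->plug->B->R->E->L->A->refl->D->L'->A->R'->D->plug->G
Char 5 ('D'): step: R->5, L=7; D->plug->G->R->B->L->G->refl->F->L'->H->R'->C->plug->C
Char 6 ('A'): step: R->6, L=7; A->plug->A->R->D->L->C->refl->H->L'->F->R'->C->plug->C
Char 7 ('E'): step: R->7, L=7; E->plug->E->R->H->L->F->refl->G->L'->B->R'->G->plug->D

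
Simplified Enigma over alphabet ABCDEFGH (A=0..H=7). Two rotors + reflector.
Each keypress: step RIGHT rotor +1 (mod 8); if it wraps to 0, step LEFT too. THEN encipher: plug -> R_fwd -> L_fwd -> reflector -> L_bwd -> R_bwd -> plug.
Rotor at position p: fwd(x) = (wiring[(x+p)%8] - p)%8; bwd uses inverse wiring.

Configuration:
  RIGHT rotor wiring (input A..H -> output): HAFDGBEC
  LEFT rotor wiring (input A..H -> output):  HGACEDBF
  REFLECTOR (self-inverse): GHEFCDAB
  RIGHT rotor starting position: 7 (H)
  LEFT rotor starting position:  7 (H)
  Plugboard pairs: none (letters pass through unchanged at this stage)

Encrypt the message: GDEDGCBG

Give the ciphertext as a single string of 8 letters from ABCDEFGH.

Answer: DABHABHC

Derivation:
Char 1 ('G'): step: R->0, L->0 (L advanced); G->plug->G->R->E->L->E->refl->C->L'->D->R'->D->plug->D
Char 2 ('D'): step: R->1, L=0; D->plug->D->R->F->L->D->refl->F->L'->H->R'->A->plug->A
Char 3 ('E'): step: R->2, L=0; E->plug->E->R->C->L->A->refl->G->L'->B->R'->B->plug->B
Char 4 ('D'): step: R->3, L=0; D->plug->D->R->B->L->G->refl->A->L'->C->R'->H->plug->H
Char 5 ('G'): step: R->4, L=0; G->plug->G->R->B->L->G->refl->A->L'->C->R'->A->plug->A
Char 6 ('C'): step: R->5, L=0; C->plug->C->R->F->L->D->refl->F->L'->H->R'->B->plug->B
Char 7 ('B'): step: R->6, L=0; B->plug->B->R->E->L->E->refl->C->L'->D->R'->H->plug->H
Char 8 ('G'): step: R->7, L=0; G->plug->G->R->C->L->A->refl->G->L'->B->R'->C->plug->C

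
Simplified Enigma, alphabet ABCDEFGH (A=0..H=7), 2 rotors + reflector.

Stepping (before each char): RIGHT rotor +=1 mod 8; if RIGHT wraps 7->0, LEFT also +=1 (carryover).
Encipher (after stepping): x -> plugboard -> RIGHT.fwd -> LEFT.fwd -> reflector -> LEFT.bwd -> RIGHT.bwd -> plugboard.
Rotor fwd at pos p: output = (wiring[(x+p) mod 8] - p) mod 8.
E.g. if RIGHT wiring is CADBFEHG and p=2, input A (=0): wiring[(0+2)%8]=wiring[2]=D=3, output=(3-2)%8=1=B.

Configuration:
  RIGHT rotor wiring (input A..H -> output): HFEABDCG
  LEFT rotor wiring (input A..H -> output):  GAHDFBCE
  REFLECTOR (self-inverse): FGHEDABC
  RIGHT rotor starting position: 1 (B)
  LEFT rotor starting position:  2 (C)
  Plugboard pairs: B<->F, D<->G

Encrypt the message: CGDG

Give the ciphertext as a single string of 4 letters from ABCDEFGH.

Answer: GHHA

Derivation:
Char 1 ('C'): step: R->2, L=2; C->plug->C->R->H->L->G->refl->B->L'->B->R'->D->plug->G
Char 2 ('G'): step: R->3, L=2; G->plug->D->R->H->L->G->refl->B->L'->B->R'->H->plug->H
Char 3 ('D'): step: R->4, L=2; D->plug->G->R->A->L->F->refl->A->L'->E->R'->H->plug->H
Char 4 ('G'): step: R->5, L=2; G->plug->D->R->C->L->D->refl->E->L'->G->R'->A->plug->A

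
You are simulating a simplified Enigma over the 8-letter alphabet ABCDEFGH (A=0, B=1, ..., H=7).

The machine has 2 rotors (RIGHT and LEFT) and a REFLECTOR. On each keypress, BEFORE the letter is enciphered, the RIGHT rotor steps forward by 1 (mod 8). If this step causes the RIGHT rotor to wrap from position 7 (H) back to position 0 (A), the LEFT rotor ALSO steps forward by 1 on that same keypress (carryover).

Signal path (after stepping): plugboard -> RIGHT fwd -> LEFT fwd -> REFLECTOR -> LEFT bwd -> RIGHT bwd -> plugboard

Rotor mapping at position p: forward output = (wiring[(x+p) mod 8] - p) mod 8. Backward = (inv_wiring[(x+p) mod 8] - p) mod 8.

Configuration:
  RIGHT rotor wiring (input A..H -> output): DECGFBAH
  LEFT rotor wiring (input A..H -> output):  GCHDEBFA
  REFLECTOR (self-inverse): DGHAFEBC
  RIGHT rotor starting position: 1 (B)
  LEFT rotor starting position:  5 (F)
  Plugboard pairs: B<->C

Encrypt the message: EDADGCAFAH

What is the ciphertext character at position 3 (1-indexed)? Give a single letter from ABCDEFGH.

Char 1 ('E'): step: R->2, L=5; E->plug->E->R->G->L->G->refl->B->L'->D->R'->C->plug->B
Char 2 ('D'): step: R->3, L=5; D->plug->D->R->F->L->C->refl->H->L'->H->R'->H->plug->H
Char 3 ('A'): step: R->4, L=5; A->plug->A->R->B->L->A->refl->D->L'->C->R'->H->plug->H

H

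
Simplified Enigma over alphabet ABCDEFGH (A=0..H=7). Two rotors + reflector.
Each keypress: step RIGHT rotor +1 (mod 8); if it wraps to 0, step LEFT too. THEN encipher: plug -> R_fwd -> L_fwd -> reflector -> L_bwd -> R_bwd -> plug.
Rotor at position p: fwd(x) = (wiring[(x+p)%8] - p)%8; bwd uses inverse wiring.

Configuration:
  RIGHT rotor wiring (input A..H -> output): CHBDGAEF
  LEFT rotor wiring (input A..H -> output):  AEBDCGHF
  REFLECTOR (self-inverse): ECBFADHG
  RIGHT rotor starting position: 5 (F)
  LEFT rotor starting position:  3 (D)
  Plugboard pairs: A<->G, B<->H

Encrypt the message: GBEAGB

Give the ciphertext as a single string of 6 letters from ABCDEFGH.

Char 1 ('G'): step: R->6, L=3; G->plug->A->R->G->L->B->refl->C->L'->E->R'->C->plug->C
Char 2 ('B'): step: R->7, L=3; B->plug->H->R->F->L->F->refl->D->L'->C->R'->D->plug->D
Char 3 ('E'): step: R->0, L->4 (L advanced); E->plug->E->R->G->L->F->refl->D->L'->C->R'->A->plug->G
Char 4 ('A'): step: R->1, L=4; A->plug->G->R->E->L->E->refl->A->L'->F->R'->D->plug->D
Char 5 ('G'): step: R->2, L=4; G->plug->A->R->H->L->H->refl->G->L'->A->R'->G->plug->A
Char 6 ('B'): step: R->3, L=4; B->plug->H->R->G->L->F->refl->D->L'->C->R'->E->plug->E

Answer: CDGDAE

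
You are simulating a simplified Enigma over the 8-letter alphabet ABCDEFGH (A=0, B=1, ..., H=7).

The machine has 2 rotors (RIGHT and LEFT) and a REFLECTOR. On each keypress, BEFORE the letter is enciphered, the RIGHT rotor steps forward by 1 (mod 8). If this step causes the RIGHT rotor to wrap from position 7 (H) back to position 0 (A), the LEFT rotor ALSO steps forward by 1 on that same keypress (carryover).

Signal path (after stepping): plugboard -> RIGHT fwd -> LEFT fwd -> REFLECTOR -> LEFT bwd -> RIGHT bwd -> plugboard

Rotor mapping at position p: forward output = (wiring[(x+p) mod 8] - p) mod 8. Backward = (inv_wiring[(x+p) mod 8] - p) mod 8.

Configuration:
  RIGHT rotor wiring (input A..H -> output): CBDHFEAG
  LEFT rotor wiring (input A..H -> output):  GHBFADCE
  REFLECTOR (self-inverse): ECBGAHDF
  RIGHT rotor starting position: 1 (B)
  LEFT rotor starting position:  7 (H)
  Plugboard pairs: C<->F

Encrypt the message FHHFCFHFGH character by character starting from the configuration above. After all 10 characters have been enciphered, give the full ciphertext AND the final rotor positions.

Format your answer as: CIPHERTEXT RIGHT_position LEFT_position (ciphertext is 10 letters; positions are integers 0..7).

Answer: BFCHBCABBD 3 0

Derivation:
Char 1 ('F'): step: R->2, L=7; F->plug->C->R->D->L->C->refl->B->L'->F->R'->B->plug->B
Char 2 ('H'): step: R->3, L=7; H->plug->H->R->A->L->F->refl->H->L'->B->R'->C->plug->F
Char 3 ('H'): step: R->4, L=7; H->plug->H->R->D->L->C->refl->B->L'->F->R'->F->plug->C
Char 4 ('F'): step: R->5, L=7; F->plug->C->R->B->L->H->refl->F->L'->A->R'->H->plug->H
Char 5 ('C'): step: R->6, L=7; C->plug->F->R->B->L->H->refl->F->L'->A->R'->B->plug->B
Char 6 ('F'): step: R->7, L=7; F->plug->C->R->C->L->A->refl->E->L'->G->R'->F->plug->C
Char 7 ('H'): step: R->0, L->0 (L advanced); H->plug->H->R->G->L->C->refl->B->L'->C->R'->A->plug->A
Char 8 ('F'): step: R->1, L=0; F->plug->C->R->G->L->C->refl->B->L'->C->R'->B->plug->B
Char 9 ('G'): step: R->2, L=0; G->plug->G->R->A->L->G->refl->D->L'->F->R'->B->plug->B
Char 10 ('H'): step: R->3, L=0; H->plug->H->R->A->L->G->refl->D->L'->F->R'->D->plug->D
Final: ciphertext=BFCHBCABBD, RIGHT=3, LEFT=0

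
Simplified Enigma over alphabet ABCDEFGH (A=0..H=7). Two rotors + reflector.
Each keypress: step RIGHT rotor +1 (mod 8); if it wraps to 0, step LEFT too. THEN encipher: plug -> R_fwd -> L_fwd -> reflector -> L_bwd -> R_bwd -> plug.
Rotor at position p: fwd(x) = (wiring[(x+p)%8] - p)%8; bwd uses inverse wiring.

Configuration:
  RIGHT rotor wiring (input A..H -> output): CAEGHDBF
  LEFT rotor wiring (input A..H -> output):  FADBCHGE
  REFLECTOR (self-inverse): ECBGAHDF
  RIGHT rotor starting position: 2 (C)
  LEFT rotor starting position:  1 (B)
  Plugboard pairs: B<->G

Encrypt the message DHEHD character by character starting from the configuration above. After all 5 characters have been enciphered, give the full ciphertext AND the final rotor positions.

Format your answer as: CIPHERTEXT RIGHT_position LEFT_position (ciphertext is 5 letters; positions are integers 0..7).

Answer: GGBFF 7 1

Derivation:
Char 1 ('D'): step: R->3, L=1; D->plug->D->R->G->L->D->refl->G->L'->E->R'->B->plug->G
Char 2 ('H'): step: R->4, L=1; H->plug->H->R->C->L->A->refl->E->L'->H->R'->B->plug->G
Char 3 ('E'): step: R->5, L=1; E->plug->E->R->D->L->B->refl->C->L'->B->R'->G->plug->B
Char 4 ('H'): step: R->6, L=1; H->plug->H->R->F->L->F->refl->H->L'->A->R'->F->plug->F
Char 5 ('D'): step: R->7, L=1; D->plug->D->R->F->L->F->refl->H->L'->A->R'->F->plug->F
Final: ciphertext=GGBFF, RIGHT=7, LEFT=1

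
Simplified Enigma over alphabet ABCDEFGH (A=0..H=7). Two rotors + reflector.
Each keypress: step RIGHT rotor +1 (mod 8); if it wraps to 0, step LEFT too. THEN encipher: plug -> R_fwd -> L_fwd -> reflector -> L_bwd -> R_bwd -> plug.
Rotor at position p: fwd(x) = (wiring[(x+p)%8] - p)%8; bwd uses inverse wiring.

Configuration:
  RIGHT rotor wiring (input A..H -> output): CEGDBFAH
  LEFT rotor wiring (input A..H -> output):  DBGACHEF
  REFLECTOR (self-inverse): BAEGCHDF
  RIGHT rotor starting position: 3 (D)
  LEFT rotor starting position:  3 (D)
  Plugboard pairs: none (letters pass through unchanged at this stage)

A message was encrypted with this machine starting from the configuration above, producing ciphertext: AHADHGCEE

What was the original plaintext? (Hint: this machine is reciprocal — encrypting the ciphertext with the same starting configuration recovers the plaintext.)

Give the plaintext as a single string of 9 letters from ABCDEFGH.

Answer: DCCGCFEDH

Derivation:
Char 1 ('A'): step: R->4, L=3; A->plug->A->R->F->L->A->refl->B->L'->D->R'->D->plug->D
Char 2 ('H'): step: R->5, L=3; H->plug->H->R->E->L->C->refl->E->L'->C->R'->C->plug->C
Char 3 ('A'): step: R->6, L=3; A->plug->A->R->C->L->E->refl->C->L'->E->R'->C->plug->C
Char 4 ('D'): step: R->7, L=3; D->plug->D->R->H->L->D->refl->G->L'->G->R'->G->plug->G
Char 5 ('H'): step: R->0, L->4 (L advanced); H->plug->H->R->H->L->E->refl->C->L'->G->R'->C->plug->C
Char 6 ('G'): step: R->1, L=4; G->plug->G->R->G->L->C->refl->E->L'->H->R'->F->plug->F
Char 7 ('C'): step: R->2, L=4; C->plug->C->R->H->L->E->refl->C->L'->G->R'->E->plug->E
Char 8 ('E'): step: R->3, L=4; E->plug->E->R->E->L->H->refl->F->L'->F->R'->D->plug->D
Char 9 ('E'): step: R->4, L=4; E->plug->E->R->G->L->C->refl->E->L'->H->R'->H->plug->H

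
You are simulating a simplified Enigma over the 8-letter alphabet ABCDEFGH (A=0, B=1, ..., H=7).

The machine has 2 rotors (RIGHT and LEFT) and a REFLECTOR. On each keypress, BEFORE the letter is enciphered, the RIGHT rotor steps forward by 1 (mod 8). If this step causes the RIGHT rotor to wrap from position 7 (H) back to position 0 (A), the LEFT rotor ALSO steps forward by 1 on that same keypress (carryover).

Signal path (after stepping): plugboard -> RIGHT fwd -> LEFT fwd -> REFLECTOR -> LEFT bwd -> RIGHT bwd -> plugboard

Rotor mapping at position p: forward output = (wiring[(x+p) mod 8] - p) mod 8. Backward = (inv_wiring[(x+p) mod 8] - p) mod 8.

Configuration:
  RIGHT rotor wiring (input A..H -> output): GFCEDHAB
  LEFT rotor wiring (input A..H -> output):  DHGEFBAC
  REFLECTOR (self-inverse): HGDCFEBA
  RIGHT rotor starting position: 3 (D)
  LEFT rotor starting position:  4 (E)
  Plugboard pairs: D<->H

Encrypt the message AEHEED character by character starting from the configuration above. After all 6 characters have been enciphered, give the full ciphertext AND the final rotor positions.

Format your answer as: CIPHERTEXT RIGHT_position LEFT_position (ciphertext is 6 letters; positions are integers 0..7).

Char 1 ('A'): step: R->4, L=4; A->plug->A->R->H->L->A->refl->H->L'->E->R'->C->plug->C
Char 2 ('E'): step: R->5, L=4; E->plug->E->R->A->L->B->refl->G->L'->D->R'->B->plug->B
Char 3 ('H'): step: R->6, L=4; H->plug->D->R->H->L->A->refl->H->L'->E->R'->E->plug->E
Char 4 ('E'): step: R->7, L=4; E->plug->E->R->F->L->D->refl->C->L'->G->R'->C->plug->C
Char 5 ('E'): step: R->0, L->5 (L advanced); E->plug->E->R->D->L->G->refl->B->L'->F->R'->B->plug->B
Char 6 ('D'): step: R->1, L=5; D->plug->H->R->F->L->B->refl->G->L'->D->R'->C->plug->C
Final: ciphertext=CBECBC, RIGHT=1, LEFT=5

Answer: CBECBC 1 5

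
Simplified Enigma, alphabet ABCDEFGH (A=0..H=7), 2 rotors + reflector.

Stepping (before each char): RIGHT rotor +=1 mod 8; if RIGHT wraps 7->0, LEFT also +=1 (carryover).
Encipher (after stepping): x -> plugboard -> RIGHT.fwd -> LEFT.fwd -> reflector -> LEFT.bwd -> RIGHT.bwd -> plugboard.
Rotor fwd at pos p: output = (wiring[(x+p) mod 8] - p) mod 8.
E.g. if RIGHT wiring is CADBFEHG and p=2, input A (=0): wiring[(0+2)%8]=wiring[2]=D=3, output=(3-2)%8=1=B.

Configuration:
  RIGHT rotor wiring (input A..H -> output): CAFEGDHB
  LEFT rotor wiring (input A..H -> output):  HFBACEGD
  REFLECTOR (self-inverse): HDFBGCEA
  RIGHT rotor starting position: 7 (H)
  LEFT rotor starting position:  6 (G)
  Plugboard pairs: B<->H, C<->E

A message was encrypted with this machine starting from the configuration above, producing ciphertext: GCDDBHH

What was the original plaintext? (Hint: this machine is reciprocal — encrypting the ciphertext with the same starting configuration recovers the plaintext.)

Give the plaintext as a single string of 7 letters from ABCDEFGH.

Answer: BGFGAFF

Derivation:
Char 1 ('G'): step: R->0, L->7 (L advanced); G->plug->G->R->H->L->H->refl->A->L'->B->R'->H->plug->B
Char 2 ('C'): step: R->1, L=7; C->plug->E->R->C->L->G->refl->E->L'->A->R'->G->plug->G
Char 3 ('D'): step: R->2, L=7; D->plug->D->R->B->L->A->refl->H->L'->H->R'->F->plug->F
Char 4 ('D'): step: R->3, L=7; D->plug->D->R->E->L->B->refl->D->L'->F->R'->G->plug->G
Char 5 ('B'): step: R->4, L=7; B->plug->H->R->A->L->E->refl->G->L'->C->R'->A->plug->A
Char 6 ('H'): step: R->5, L=7; H->plug->B->R->C->L->G->refl->E->L'->A->R'->F->plug->F
Char 7 ('H'): step: R->6, L=7; H->plug->B->R->D->L->C->refl->F->L'->G->R'->F->plug->F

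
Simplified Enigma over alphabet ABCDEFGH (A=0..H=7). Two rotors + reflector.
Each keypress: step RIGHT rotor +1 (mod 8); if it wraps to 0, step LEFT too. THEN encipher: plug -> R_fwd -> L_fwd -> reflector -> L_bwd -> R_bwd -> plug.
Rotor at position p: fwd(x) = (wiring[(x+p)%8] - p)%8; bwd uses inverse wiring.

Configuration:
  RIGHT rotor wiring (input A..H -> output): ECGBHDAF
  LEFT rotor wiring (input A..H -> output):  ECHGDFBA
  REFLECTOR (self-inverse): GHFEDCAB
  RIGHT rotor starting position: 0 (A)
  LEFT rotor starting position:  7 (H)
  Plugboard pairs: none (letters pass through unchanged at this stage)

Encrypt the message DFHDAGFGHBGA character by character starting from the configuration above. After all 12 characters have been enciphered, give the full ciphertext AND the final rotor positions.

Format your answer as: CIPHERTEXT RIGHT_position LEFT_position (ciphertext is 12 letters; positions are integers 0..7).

Answer: HEABBBGAFFHB 4 0

Derivation:
Char 1 ('D'): step: R->1, L=7; D->plug->D->R->G->L->G->refl->A->L'->D->R'->H->plug->H
Char 2 ('F'): step: R->2, L=7; F->plug->F->R->D->L->A->refl->G->L'->G->R'->E->plug->E
Char 3 ('H'): step: R->3, L=7; H->plug->H->R->D->L->A->refl->G->L'->G->R'->A->plug->A
Char 4 ('D'): step: R->4, L=7; D->plug->D->R->B->L->F->refl->C->L'->H->R'->B->plug->B
Char 5 ('A'): step: R->5, L=7; A->plug->A->R->G->L->G->refl->A->L'->D->R'->B->plug->B
Char 6 ('G'): step: R->6, L=7; G->plug->G->R->B->L->F->refl->C->L'->H->R'->B->plug->B
Char 7 ('F'): step: R->7, L=7; F->plug->F->R->A->L->B->refl->H->L'->E->R'->G->plug->G
Char 8 ('G'): step: R->0, L->0 (L advanced); G->plug->G->R->A->L->E->refl->D->L'->E->R'->A->plug->A
Char 9 ('H'): step: R->1, L=0; H->plug->H->R->D->L->G->refl->A->L'->H->R'->F->plug->F
Char 10 ('B'): step: R->2, L=0; B->plug->B->R->H->L->A->refl->G->L'->D->R'->F->plug->F
Char 11 ('G'): step: R->3, L=0; G->plug->G->R->H->L->A->refl->G->L'->D->R'->H->plug->H
Char 12 ('A'): step: R->4, L=0; A->plug->A->R->D->L->G->refl->A->L'->H->R'->B->plug->B
Final: ciphertext=HEABBBGAFFHB, RIGHT=4, LEFT=0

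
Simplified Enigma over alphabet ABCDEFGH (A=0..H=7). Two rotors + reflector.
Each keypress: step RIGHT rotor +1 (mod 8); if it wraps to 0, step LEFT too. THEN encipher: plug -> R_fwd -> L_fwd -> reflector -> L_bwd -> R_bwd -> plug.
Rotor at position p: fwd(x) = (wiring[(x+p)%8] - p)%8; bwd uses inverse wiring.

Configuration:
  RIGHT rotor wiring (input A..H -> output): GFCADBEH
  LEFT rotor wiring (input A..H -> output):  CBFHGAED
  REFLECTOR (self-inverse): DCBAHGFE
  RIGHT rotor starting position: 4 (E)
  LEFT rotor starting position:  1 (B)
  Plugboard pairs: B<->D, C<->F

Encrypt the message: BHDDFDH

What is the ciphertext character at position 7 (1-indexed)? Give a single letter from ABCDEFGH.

Char 1 ('B'): step: R->5, L=1; B->plug->D->R->B->L->E->refl->H->L'->E->R'->A->plug->A
Char 2 ('H'): step: R->6, L=1; H->plug->H->R->D->L->F->refl->G->L'->C->R'->F->plug->C
Char 3 ('D'): step: R->7, L=1; D->plug->B->R->H->L->B->refl->C->L'->G->R'->C->plug->F
Char 4 ('D'): step: R->0, L->2 (L advanced); D->plug->B->R->F->L->B->refl->C->L'->E->R'->G->plug->G
Char 5 ('F'): step: R->1, L=2; F->plug->C->R->H->L->H->refl->E->L'->C->R'->D->plug->B
Char 6 ('D'): step: R->2, L=2; D->plug->B->R->G->L->A->refl->D->L'->A->R'->A->plug->A
Char 7 ('H'): step: R->3, L=2; H->plug->H->R->H->L->H->refl->E->L'->C->R'->G->plug->G

G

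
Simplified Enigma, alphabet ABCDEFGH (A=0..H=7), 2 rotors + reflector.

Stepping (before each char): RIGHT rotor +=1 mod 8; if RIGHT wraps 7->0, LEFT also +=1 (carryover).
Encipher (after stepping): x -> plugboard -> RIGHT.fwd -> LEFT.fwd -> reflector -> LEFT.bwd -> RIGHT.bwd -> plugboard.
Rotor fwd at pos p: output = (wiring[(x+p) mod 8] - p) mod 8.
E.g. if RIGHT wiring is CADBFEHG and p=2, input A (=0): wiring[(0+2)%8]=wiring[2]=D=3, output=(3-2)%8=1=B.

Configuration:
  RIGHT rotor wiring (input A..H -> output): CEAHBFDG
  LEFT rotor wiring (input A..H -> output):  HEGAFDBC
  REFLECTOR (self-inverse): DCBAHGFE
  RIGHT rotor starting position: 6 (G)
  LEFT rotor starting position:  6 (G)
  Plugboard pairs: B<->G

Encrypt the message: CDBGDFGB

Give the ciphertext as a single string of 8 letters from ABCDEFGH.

Answer: FGFHBGFD

Derivation:
Char 1 ('C'): step: R->7, L=6; C->plug->C->R->F->L->C->refl->B->L'->C->R'->F->plug->F
Char 2 ('D'): step: R->0, L->7 (L advanced); D->plug->D->R->H->L->C->refl->B->L'->E->R'->B->plug->G
Char 3 ('B'): step: R->1, L=7; B->plug->G->R->F->L->G->refl->F->L'->C->R'->F->plug->F
Char 4 ('G'): step: R->2, L=7; G->plug->B->R->F->L->G->refl->F->L'->C->R'->H->plug->H
Char 5 ('D'): step: R->3, L=7; D->plug->D->R->A->L->D->refl->A->L'->B->R'->G->plug->B
Char 6 ('F'): step: R->4, L=7; F->plug->F->R->A->L->D->refl->A->L'->B->R'->B->plug->G
Char 7 ('G'): step: R->5, L=7; G->plug->B->R->G->L->E->refl->H->L'->D->R'->F->plug->F
Char 8 ('B'): step: R->6, L=7; B->plug->G->R->D->L->H->refl->E->L'->G->R'->D->plug->D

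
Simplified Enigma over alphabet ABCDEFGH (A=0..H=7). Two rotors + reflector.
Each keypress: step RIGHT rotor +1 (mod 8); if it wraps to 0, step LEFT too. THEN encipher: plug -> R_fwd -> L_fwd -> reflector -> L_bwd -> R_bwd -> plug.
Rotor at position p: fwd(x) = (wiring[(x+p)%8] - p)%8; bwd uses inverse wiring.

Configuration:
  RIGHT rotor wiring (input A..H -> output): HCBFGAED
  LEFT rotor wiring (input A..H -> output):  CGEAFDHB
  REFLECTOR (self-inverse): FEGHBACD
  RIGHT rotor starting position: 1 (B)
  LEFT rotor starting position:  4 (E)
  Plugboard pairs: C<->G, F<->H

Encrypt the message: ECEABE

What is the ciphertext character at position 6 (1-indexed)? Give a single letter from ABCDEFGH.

Char 1 ('E'): step: R->2, L=4; E->plug->E->R->C->L->D->refl->H->L'->B->R'->F->plug->H
Char 2 ('C'): step: R->3, L=4; C->plug->G->R->H->L->E->refl->B->L'->A->R'->E->plug->E
Char 3 ('E'): step: R->4, L=4; E->plug->E->R->D->L->F->refl->A->L'->G->R'->F->plug->H
Char 4 ('A'): step: R->5, L=4; A->plug->A->R->D->L->F->refl->A->L'->G->R'->C->plug->G
Char 5 ('B'): step: R->6, L=4; B->plug->B->R->F->L->C->refl->G->L'->E->R'->D->plug->D
Char 6 ('E'): step: R->7, L=4; E->plug->E->R->G->L->A->refl->F->L'->D->R'->C->plug->G

G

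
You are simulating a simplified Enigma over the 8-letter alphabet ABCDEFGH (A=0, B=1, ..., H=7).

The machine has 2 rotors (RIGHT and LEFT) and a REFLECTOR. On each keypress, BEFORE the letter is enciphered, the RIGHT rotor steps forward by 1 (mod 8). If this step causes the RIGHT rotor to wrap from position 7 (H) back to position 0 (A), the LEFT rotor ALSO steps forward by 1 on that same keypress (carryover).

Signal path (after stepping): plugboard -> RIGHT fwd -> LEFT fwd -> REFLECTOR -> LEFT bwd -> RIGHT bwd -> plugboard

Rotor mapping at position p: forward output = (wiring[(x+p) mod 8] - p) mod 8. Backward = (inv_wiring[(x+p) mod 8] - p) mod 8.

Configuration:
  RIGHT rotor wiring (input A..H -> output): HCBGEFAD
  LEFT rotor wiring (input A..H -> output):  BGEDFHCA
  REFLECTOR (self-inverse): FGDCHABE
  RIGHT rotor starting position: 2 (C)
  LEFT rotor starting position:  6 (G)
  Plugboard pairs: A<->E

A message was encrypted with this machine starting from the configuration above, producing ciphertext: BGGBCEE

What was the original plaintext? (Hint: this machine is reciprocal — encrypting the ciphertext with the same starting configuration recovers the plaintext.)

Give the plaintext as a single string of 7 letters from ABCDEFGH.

Char 1 ('B'): step: R->3, L=6; B->plug->B->R->B->L->C->refl->D->L'->C->R'->C->plug->C
Char 2 ('G'): step: R->4, L=6; G->plug->G->R->F->L->F->refl->A->L'->D->R'->E->plug->A
Char 3 ('G'): step: R->5, L=6; G->plug->G->R->B->L->C->refl->D->L'->C->R'->D->plug->D
Char 4 ('B'): step: R->6, L=6; B->plug->B->R->F->L->F->refl->A->L'->D->R'->E->plug->A
Char 5 ('C'): step: R->7, L=6; C->plug->C->R->D->L->A->refl->F->L'->F->R'->F->plug->F
Char 6 ('E'): step: R->0, L->7 (L advanced); E->plug->A->R->H->L->D->refl->C->L'->B->R'->C->plug->C
Char 7 ('E'): step: R->1, L=7; E->plug->A->R->B->L->C->refl->D->L'->H->R'->F->plug->F

Answer: CADAFCF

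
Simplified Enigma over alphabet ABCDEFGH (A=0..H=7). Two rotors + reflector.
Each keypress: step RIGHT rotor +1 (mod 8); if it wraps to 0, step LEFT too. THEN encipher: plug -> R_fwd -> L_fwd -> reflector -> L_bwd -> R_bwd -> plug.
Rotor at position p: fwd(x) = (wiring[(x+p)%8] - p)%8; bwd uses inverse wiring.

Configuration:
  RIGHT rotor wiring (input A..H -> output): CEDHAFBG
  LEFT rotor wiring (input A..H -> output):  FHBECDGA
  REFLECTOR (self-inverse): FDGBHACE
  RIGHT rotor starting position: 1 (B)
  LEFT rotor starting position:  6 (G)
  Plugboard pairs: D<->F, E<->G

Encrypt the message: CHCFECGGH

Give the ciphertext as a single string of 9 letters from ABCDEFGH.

Answer: HDBCFDDBD

Derivation:
Char 1 ('C'): step: R->2, L=6; C->plug->C->R->G->L->E->refl->H->L'->C->R'->H->plug->H
Char 2 ('H'): step: R->3, L=6; H->plug->H->R->A->L->A->refl->F->L'->H->R'->F->plug->D
Char 3 ('C'): step: R->4, L=6; C->plug->C->R->F->L->G->refl->C->L'->B->R'->B->plug->B
Char 4 ('F'): step: R->5, L=6; F->plug->D->R->F->L->G->refl->C->L'->B->R'->C->plug->C
Char 5 ('E'): step: R->6, L=6; E->plug->G->R->C->L->H->refl->E->L'->G->R'->D->plug->F
Char 6 ('C'): step: R->7, L=6; C->plug->C->R->F->L->G->refl->C->L'->B->R'->F->plug->D
Char 7 ('G'): step: R->0, L->7 (L advanced); G->plug->E->R->A->L->B->refl->D->L'->F->R'->F->plug->D
Char 8 ('G'): step: R->1, L=7; G->plug->E->R->E->L->F->refl->A->L'->C->R'->B->plug->B
Char 9 ('H'): step: R->2, L=7; H->plug->H->R->C->L->A->refl->F->L'->E->R'->F->plug->D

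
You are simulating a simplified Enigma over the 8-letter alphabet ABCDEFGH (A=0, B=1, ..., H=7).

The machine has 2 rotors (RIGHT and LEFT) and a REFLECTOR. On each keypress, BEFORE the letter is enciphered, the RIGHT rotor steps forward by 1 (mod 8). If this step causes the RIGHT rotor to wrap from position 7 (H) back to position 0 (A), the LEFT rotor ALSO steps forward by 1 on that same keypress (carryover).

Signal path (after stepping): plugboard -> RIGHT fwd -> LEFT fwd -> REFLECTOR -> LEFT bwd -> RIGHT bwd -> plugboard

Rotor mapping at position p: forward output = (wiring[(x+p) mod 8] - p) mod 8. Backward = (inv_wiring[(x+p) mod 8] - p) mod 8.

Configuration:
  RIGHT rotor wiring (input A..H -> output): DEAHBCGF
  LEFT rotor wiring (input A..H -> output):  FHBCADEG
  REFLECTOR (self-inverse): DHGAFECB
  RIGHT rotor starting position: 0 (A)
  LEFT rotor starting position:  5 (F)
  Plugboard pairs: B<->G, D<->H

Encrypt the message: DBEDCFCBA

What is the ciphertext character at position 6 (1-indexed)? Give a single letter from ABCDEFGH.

Char 1 ('D'): step: R->1, L=5; D->plug->H->R->C->L->B->refl->H->L'->B->R'->E->plug->E
Char 2 ('B'): step: R->2, L=5; B->plug->G->R->B->L->H->refl->B->L'->C->R'->H->plug->D
Char 3 ('E'): step: R->3, L=5; E->plug->E->R->C->L->B->refl->H->L'->B->R'->G->plug->B
Char 4 ('D'): step: R->4, L=5; D->plug->H->R->D->L->A->refl->D->L'->H->R'->E->plug->E
Char 5 ('C'): step: R->5, L=5; C->plug->C->R->A->L->G->refl->C->L'->E->R'->H->plug->D
Char 6 ('F'): step: R->6, L=5; F->plug->F->R->B->L->H->refl->B->L'->C->R'->E->plug->E

E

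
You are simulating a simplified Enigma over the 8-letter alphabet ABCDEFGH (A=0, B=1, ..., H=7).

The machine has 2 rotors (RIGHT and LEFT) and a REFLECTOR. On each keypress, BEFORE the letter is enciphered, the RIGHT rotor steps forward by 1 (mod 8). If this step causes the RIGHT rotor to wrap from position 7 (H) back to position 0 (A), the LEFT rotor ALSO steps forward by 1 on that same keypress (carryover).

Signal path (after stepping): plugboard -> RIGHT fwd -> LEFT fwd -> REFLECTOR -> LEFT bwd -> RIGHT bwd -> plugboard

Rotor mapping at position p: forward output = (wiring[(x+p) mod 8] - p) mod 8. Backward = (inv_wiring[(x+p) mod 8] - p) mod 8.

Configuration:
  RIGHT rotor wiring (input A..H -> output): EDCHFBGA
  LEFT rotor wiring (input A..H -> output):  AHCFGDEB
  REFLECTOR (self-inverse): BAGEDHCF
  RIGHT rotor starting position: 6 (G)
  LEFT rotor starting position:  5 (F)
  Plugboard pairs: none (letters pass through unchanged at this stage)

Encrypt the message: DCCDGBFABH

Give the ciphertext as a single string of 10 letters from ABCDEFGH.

Answer: GHHBBFDBHA

Derivation:
Char 1 ('D'): step: R->7, L=5; D->plug->D->R->D->L->D->refl->E->L'->C->R'->G->plug->G
Char 2 ('C'): step: R->0, L->6 (L advanced); C->plug->C->R->C->L->C->refl->G->L'->A->R'->H->plug->H
Char 3 ('C'): step: R->1, L=6; C->plug->C->R->G->L->A->refl->B->L'->D->R'->H->plug->H
Char 4 ('D'): step: R->2, L=6; D->plug->D->R->H->L->F->refl->H->L'->F->R'->B->plug->B
Char 5 ('G'): step: R->3, L=6; G->plug->G->R->A->L->G->refl->C->L'->C->R'->B->plug->B
Char 6 ('B'): step: R->4, L=6; B->plug->B->R->F->L->H->refl->F->L'->H->R'->F->plug->F
Char 7 ('F'): step: R->5, L=6; F->plug->F->R->F->L->H->refl->F->L'->H->R'->D->plug->D
Char 8 ('A'): step: R->6, L=6; A->plug->A->R->A->L->G->refl->C->L'->C->R'->B->plug->B
Char 9 ('B'): step: R->7, L=6; B->plug->B->R->F->L->H->refl->F->L'->H->R'->H->plug->H
Char 10 ('H'): step: R->0, L->7 (L advanced); H->plug->H->R->A->L->C->refl->G->L'->E->R'->A->plug->A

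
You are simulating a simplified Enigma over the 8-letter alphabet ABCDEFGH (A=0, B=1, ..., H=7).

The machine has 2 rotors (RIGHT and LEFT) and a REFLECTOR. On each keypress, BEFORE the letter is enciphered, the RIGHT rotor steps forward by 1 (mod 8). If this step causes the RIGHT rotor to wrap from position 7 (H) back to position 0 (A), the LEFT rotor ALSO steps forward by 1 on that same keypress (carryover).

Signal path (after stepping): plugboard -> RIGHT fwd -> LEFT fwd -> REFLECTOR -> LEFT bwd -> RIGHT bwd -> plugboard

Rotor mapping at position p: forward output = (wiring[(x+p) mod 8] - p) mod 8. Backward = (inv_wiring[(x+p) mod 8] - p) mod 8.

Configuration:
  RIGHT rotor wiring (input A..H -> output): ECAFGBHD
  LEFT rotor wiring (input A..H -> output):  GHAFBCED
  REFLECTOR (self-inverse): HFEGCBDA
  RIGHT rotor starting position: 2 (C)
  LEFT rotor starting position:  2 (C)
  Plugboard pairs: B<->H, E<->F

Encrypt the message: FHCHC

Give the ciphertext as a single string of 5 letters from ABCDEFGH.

Char 1 ('F'): step: R->3, L=2; F->plug->E->R->A->L->G->refl->D->L'->B->R'->F->plug->E
Char 2 ('H'): step: R->4, L=2; H->plug->B->R->F->L->B->refl->F->L'->H->R'->D->plug->D
Char 3 ('C'): step: R->5, L=2; C->plug->C->R->G->L->E->refl->C->L'->E->R'->A->plug->A
Char 4 ('H'): step: R->6, L=2; H->plug->B->R->F->L->B->refl->F->L'->H->R'->F->plug->E
Char 5 ('C'): step: R->7, L=2; C->plug->C->R->D->L->A->refl->H->L'->C->R'->G->plug->G

Answer: EDAEG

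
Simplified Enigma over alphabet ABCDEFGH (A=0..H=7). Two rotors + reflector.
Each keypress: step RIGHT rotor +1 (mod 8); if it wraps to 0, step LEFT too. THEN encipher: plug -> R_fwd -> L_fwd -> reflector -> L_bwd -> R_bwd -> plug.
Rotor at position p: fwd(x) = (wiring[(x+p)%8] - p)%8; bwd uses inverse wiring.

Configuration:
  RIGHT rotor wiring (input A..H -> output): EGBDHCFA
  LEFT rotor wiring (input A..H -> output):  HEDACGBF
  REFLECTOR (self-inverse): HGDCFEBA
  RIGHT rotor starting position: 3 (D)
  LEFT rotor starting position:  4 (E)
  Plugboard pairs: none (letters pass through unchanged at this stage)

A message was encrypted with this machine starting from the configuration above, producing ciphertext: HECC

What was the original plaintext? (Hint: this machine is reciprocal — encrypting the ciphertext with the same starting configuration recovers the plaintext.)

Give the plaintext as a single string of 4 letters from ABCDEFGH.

Char 1 ('H'): step: R->4, L=4; H->plug->H->R->H->L->E->refl->F->L'->C->R'->F->plug->F
Char 2 ('E'): step: R->5, L=4; E->plug->E->R->B->L->C->refl->D->L'->E->R'->F->plug->F
Char 3 ('C'): step: R->6, L=4; C->plug->C->R->G->L->H->refl->A->L'->F->R'->F->plug->F
Char 4 ('C'): step: R->7, L=4; C->plug->C->R->H->L->E->refl->F->L'->C->R'->D->plug->D

Answer: FFFD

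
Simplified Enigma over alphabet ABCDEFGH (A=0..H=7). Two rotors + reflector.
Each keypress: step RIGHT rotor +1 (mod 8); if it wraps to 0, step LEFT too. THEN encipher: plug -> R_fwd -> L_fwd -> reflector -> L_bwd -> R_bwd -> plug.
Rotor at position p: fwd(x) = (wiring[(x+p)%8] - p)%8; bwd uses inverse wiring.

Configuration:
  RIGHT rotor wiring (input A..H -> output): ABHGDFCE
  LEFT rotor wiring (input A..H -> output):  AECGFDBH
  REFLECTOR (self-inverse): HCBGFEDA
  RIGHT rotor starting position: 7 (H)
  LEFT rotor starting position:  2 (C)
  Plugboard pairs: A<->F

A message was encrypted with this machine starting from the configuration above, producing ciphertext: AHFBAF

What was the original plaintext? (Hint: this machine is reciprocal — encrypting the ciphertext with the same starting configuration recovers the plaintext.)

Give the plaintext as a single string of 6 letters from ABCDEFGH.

Answer: HDBFED

Derivation:
Char 1 ('A'): step: R->0, L->3 (L advanced); A->plug->F->R->F->L->F->refl->E->L'->E->R'->H->plug->H
Char 2 ('H'): step: R->1, L=3; H->plug->H->R->H->L->H->refl->A->L'->C->R'->D->plug->D
Char 3 ('F'): step: R->2, L=3; F->plug->A->R->F->L->F->refl->E->L'->E->R'->B->plug->B
Char 4 ('B'): step: R->3, L=3; B->plug->B->R->A->L->D->refl->G->L'->D->R'->A->plug->F
Char 5 ('A'): step: R->4, L=3; A->plug->F->R->F->L->F->refl->E->L'->E->R'->E->plug->E
Char 6 ('F'): step: R->5, L=3; F->plug->A->R->A->L->D->refl->G->L'->D->R'->D->plug->D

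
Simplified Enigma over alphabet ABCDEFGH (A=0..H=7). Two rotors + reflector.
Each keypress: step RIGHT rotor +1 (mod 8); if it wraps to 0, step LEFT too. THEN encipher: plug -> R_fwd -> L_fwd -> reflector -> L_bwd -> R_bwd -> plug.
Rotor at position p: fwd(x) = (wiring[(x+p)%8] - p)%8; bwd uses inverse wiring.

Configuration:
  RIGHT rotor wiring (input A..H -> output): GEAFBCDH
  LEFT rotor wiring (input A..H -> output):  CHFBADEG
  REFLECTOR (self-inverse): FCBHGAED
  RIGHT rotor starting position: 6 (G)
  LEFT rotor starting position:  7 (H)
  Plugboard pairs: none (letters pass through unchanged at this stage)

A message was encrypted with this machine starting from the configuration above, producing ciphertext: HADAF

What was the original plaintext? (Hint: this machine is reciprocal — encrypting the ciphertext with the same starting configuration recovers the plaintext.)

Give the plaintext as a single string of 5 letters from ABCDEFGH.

Char 1 ('H'): step: R->7, L=7; H->plug->H->R->E->L->C->refl->B->L'->F->R'->C->plug->C
Char 2 ('A'): step: R->0, L->0 (L advanced); A->plug->A->R->G->L->E->refl->G->L'->H->R'->H->plug->H
Char 3 ('D'): step: R->1, L=0; D->plug->D->R->A->L->C->refl->B->L'->D->R'->A->plug->A
Char 4 ('A'): step: R->2, L=0; A->plug->A->R->G->L->E->refl->G->L'->H->R'->C->plug->C
Char 5 ('F'): step: R->3, L=0; F->plug->F->R->D->L->B->refl->C->L'->A->R'->D->plug->D

Answer: CHACD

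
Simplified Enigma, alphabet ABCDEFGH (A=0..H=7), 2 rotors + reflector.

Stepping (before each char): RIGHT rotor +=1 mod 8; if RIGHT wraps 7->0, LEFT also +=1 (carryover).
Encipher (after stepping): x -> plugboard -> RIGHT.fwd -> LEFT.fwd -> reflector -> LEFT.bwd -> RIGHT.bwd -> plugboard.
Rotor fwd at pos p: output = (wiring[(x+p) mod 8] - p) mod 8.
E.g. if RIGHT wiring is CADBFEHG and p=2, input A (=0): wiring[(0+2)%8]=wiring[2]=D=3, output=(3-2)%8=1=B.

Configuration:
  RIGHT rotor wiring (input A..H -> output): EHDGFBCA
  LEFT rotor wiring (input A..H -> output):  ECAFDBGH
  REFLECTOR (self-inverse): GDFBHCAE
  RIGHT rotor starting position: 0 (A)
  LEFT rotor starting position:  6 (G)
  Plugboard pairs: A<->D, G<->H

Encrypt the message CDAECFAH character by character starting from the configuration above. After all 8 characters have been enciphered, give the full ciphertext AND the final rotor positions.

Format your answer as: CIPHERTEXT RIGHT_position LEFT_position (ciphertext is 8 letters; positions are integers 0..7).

Answer: GAFGBBFC 0 7

Derivation:
Char 1 ('C'): step: R->1, L=6; C->plug->C->R->F->L->H->refl->E->L'->D->R'->H->plug->G
Char 2 ('D'): step: R->2, L=6; D->plug->A->R->B->L->B->refl->D->L'->H->R'->D->plug->A
Char 3 ('A'): step: R->3, L=6; A->plug->D->R->H->L->D->refl->B->L'->B->R'->F->plug->F
Char 4 ('E'): step: R->4, L=6; E->plug->E->R->A->L->A->refl->G->L'->C->R'->H->plug->G
Char 5 ('C'): step: R->5, L=6; C->plug->C->R->D->L->E->refl->H->L'->F->R'->B->plug->B
Char 6 ('F'): step: R->6, L=6; F->plug->F->R->A->L->A->refl->G->L'->C->R'->B->plug->B
Char 7 ('A'): step: R->7, L=6; A->plug->D->R->E->L->C->refl->F->L'->G->R'->F->plug->F
Char 8 ('H'): step: R->0, L->7 (L advanced); H->plug->G->R->C->L->D->refl->B->L'->D->R'->C->plug->C
Final: ciphertext=GAFGBBFC, RIGHT=0, LEFT=7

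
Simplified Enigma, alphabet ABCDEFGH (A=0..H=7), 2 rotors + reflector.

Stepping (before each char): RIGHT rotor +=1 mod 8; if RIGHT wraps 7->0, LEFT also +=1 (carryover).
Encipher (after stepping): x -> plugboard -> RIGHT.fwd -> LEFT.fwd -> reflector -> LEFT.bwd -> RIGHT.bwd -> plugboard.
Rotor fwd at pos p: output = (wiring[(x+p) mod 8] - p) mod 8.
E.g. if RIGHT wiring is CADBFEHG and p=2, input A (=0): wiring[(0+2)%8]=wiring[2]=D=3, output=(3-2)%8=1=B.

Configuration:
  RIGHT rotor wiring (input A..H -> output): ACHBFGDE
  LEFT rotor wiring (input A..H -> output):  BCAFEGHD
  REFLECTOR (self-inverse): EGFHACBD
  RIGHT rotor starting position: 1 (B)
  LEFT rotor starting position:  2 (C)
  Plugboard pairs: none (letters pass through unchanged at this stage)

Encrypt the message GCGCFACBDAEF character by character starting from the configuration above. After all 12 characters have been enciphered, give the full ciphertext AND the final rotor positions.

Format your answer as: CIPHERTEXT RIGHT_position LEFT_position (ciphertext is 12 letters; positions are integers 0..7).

Answer: EGCDGDAFCBGB 5 3

Derivation:
Char 1 ('G'): step: R->2, L=2; G->plug->G->R->G->L->H->refl->D->L'->B->R'->E->plug->E
Char 2 ('C'): step: R->3, L=2; C->plug->C->R->D->L->E->refl->A->L'->H->R'->G->plug->G
Char 3 ('G'): step: R->4, L=2; G->plug->G->R->D->L->E->refl->A->L'->H->R'->C->plug->C
Char 4 ('C'): step: R->5, L=2; C->plug->C->R->H->L->A->refl->E->L'->D->R'->D->plug->D
Char 5 ('F'): step: R->6, L=2; F->plug->F->R->D->L->E->refl->A->L'->H->R'->G->plug->G
Char 6 ('A'): step: R->7, L=2; A->plug->A->R->F->L->B->refl->G->L'->A->R'->D->plug->D
Char 7 ('C'): step: R->0, L->3 (L advanced); C->plug->C->R->H->L->F->refl->C->L'->A->R'->A->plug->A
Char 8 ('B'): step: R->1, L=3; B->plug->B->R->G->L->H->refl->D->L'->C->R'->F->plug->F
Char 9 ('D'): step: R->2, L=3; D->plug->D->R->E->L->A->refl->E->L'->D->R'->C->plug->C
Char 10 ('A'): step: R->3, L=3; A->plug->A->R->G->L->H->refl->D->L'->C->R'->B->plug->B
Char 11 ('E'): step: R->4, L=3; E->plug->E->R->E->L->A->refl->E->L'->D->R'->G->plug->G
Char 12 ('F'): step: R->5, L=3; F->plug->F->R->C->L->D->refl->H->L'->G->R'->B->plug->B
Final: ciphertext=EGCDGDAFCBGB, RIGHT=5, LEFT=3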